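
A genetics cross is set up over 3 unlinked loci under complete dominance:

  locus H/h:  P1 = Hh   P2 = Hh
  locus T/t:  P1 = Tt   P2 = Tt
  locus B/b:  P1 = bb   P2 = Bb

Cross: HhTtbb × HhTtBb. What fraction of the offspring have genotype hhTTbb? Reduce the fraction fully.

P(hhTTbb) = 1/32

HhTtbb gametes: HTb×2, Htb×2, hTb×2, htb×2
HhTtBb gametes: HTB×1, HTb×1, HtB×1, Htb×1, hTB×1, hTb×1, htB×1, htb×1
HhTtbb×HhTtBb grid (8·8=64): HHTTBb=2 HHTTbb=2 HHTtBb=4 HHTtbb=4 HHttBb=2 HHttbb=2 HhTTBb=4 HhTTbb=4 HhTtBb=8 HhTtbb=8 HhttBb=4 Hhttbb=4 hhTTBb=2 hhTTbb=2 hhTtBb=4 hhTtbb=4 hhttBb=2 hhttbb=2
hhTTbb hits 2/64; gcd=2; 2÷2/64÷2 = 1/32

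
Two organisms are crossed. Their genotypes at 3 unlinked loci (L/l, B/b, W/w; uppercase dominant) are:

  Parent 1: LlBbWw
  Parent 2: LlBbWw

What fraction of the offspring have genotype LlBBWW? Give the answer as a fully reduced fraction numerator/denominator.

LlBbWw gametes: LBW×1, LBw×1, LbW×1, Lbw×1, lBW×1, lBw×1, lbW×1, lbw×1
LlBbWw gametes: LBW×1, LBw×1, LbW×1, Lbw×1, lBW×1, lBw×1, lbW×1, lbw×1
LlBbWw×LlBbWw grid (8·8=64): LLBBWW=1 LLBBWw=2 LLBBww=1 LLBbWW=2 LLBbWw=4 LLBbww=2 LLbbWW=1 LLbbWw=2 LLbbww=1 LlBBWW=2 LlBBWw=4 LlBBww=2 LlBbWW=4 LlBbWw=8 LlBbww=4 LlbbWW=2 LlbbWw=4 Llbbww=2 llBBWW=1 llBBWw=2 llBBww=1 llBbWW=2 llBbWw=4 llBbww=2 llbbWW=1 llbbWw=2 llbbww=1
LlBBWW hits 2/64; gcd=2; 2÷2/64÷2 = 1/32

P(LlBBWW) = 1/32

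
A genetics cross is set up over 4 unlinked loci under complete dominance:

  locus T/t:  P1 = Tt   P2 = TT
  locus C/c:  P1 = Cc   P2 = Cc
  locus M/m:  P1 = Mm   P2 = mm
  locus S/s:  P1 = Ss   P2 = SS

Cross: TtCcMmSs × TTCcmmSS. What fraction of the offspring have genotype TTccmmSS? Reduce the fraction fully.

TtCcMmSs gametes: TCMS×1, TCMs×1, TCmS×1, TCms×1, TcMS×1, TcMs×1, TcmS×1, Tcms×1, tCMS×1, tCMs×1, tCmS×1, tCms×1, tcMS×1, tcMs×1, tcmS×1, tcms×1
TTCcmmSS gametes: TCmS×8, TcmS×8
TtCcMmSs×TTCcmmSS grid (16·16=256): TTCCMmSS=8 TTCCMmSs=8 TTCCmmSS=8 TTCCmmSs=8 TTCcMmSS=16 TTCcMmSs=16 TTCcmmSS=16 TTCcmmSs=16 TTccMmSS=8 TTccMmSs=8 TTccmmSS=8 TTccmmSs=8 TtCCMmSS=8 TtCCMmSs=8 TtCCmmSS=8 TtCCmmSs=8 TtCcMmSS=16 TtCcMmSs=16 TtCcmmSS=16 TtCcmmSs=16 TtccMmSS=8 TtccMmSs=8 TtccmmSS=8 TtccmmSs=8
TTccmmSS hits 8/256; gcd=8; 8÷8/256÷8 = 1/32

P(TTccmmSS) = 1/32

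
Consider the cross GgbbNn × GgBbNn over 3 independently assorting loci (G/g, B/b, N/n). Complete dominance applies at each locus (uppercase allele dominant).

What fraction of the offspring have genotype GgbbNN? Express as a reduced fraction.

P(GgbbNN) = 1/16

GgbbNn gametes: GbN×2, Gbn×2, gbN×2, gbn×2
GgBbNn gametes: GBN×1, GBn×1, GbN×1, Gbn×1, gBN×1, gBn×1, gbN×1, gbn×1
GgbbNn×GgBbNn grid (8·8=64): GGBbNN=2 GGBbNn=4 GGBbnn=2 GGbbNN=2 GGbbNn=4 GGbbnn=2 GgBbNN=4 GgBbNn=8 GgBbnn=4 GgbbNN=4 GgbbNn=8 Ggbbnn=4 ggBbNN=2 ggBbNn=4 ggBbnn=2 ggbbNN=2 ggbbNn=4 ggbbnn=2
GgbbNN hits 4/64; gcd=4; 4÷4/64÷4 = 1/16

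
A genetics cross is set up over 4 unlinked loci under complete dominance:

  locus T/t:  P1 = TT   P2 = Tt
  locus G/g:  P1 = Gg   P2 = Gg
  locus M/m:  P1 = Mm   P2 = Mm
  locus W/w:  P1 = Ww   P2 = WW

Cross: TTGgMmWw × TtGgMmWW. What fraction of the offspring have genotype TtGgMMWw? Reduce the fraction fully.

TTGgMmWw gametes: TGMW×2, TGMw×2, TGmW×2, TGmw×2, TgMW×2, TgMw×2, TgmW×2, Tgmw×2
TtGgMmWW gametes: TGMW×2, TGmW×2, TgMW×2, TgmW×2, tGMW×2, tGmW×2, tgMW×2, tgmW×2
TTGgMmWw×TtGgMmWW grid (16·16=256): TTGGMMWW=4 TTGGMMWw=4 TTGGMmWW=8 TTGGMmWw=8 TTGGmmWW=4 TTGGmmWw=4 TTGgMMWW=8 TTGgMMWw=8 TTGgMmWW=16 TTGgMmWw=16 TTGgmmWW=8 TTGgmmWw=8 TTggMMWW=4 TTggMMWw=4 TTggMmWW=8 TTggMmWw=8 TTggmmWW=4 TTggmmWw=4 TtGGMMWW=4 TtGGMMWw=4 TtGGMmWW=8 TtGGMmWw=8 TtGGmmWW=4 TtGGmmWw=4 TtGgMMWW=8 TtGgMMWw=8 TtGgMmWW=16 TtGgMmWw=16 TtGgmmWW=8 TtGgmmWw=8 TtggMMWW=4 TtggMMWw=4 TtggMmWW=8 TtggMmWw=8 TtggmmWW=4 TtggmmWw=4
TtGgMMWw hits 8/256; gcd=8; 8÷8/256÷8 = 1/32

P(TtGgMMWw) = 1/32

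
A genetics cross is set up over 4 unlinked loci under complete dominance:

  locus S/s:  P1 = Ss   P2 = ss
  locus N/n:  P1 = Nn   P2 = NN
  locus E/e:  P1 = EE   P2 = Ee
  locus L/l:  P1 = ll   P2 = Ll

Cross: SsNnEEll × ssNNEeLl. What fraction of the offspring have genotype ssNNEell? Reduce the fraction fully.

P(ssNNEell) = 1/16

SsNnEEll gametes: SNEl×4, SnEl×4, sNEl×4, snEl×4
ssNNEeLl gametes: sNEL×4, sNEl×4, sNeL×4, sNel×4
SsNnEEll×ssNNEeLl grid (16·16=256): SsNNEELl=16 SsNNEEll=16 SsNNEeLl=16 SsNNEell=16 SsNnEELl=16 SsNnEEll=16 SsNnEeLl=16 SsNnEell=16 ssNNEELl=16 ssNNEEll=16 ssNNEeLl=16 ssNNEell=16 ssNnEELl=16 ssNnEEll=16 ssNnEeLl=16 ssNnEell=16
ssNNEell hits 16/256; gcd=16; 16÷16/256÷16 = 1/16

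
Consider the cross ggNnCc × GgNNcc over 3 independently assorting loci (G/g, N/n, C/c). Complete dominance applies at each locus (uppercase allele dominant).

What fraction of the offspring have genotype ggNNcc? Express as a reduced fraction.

ggNnCc gametes: gNC×2, gNc×2, gnC×2, gnc×2
GgNNcc gametes: GNc×4, gNc×4
ggNnCc×GgNNcc grid (8·8=64): GgNNCc=8 GgNNcc=8 GgNnCc=8 GgNncc=8 ggNNCc=8 ggNNcc=8 ggNnCc=8 ggNncc=8
ggNNcc hits 8/64; gcd=8; 8÷8/64÷8 = 1/8

P(ggNNcc) = 1/8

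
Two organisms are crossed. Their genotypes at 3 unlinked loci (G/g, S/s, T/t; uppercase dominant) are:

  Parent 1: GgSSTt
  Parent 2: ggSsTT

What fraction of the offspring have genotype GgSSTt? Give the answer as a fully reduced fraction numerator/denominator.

P(GgSSTt) = 1/8

GgSSTt gametes: GST×2, GSt×2, gST×2, gSt×2
ggSsTT gametes: gST×4, gsT×4
GgSSTt×ggSsTT grid (8·8=64): GgSSTT=8 GgSSTt=8 GgSsTT=8 GgSsTt=8 ggSSTT=8 ggSSTt=8 ggSsTT=8 ggSsTt=8
GgSSTt hits 8/64; gcd=8; 8÷8/64÷8 = 1/8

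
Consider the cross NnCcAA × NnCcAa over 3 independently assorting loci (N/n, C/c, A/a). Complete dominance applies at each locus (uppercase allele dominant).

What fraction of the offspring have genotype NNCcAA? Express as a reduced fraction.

NnCcAA gametes: NCA×2, NcA×2, nCA×2, ncA×2
NnCcAa gametes: NCA×1, NCa×1, NcA×1, Nca×1, nCA×1, nCa×1, ncA×1, nca×1
NnCcAA×NnCcAa grid (8·8=64): NNCCAA=2 NNCCAa=2 NNCcAA=4 NNCcAa=4 NNccAA=2 NNccAa=2 NnCCAA=4 NnCCAa=4 NnCcAA=8 NnCcAa=8 NnccAA=4 NnccAa=4 nnCCAA=2 nnCCAa=2 nnCcAA=4 nnCcAa=4 nnccAA=2 nnccAa=2
NNCcAA hits 4/64; gcd=4; 4÷4/64÷4 = 1/16

P(NNCcAA) = 1/16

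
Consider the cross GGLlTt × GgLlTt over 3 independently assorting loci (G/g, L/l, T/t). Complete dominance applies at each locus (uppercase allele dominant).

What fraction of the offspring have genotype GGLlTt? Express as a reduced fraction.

P(GGLlTt) = 1/8

GGLlTt gametes: GLT×2, GLt×2, GlT×2, Glt×2
GgLlTt gametes: GLT×1, GLt×1, GlT×1, Glt×1, gLT×1, gLt×1, glT×1, glt×1
GGLlTt×GgLlTt grid (8·8=64): GGLLTT=2 GGLLTt=4 GGLLtt=2 GGLlTT=4 GGLlTt=8 GGLltt=4 GGllTT=2 GGllTt=4 GGlltt=2 GgLLTT=2 GgLLTt=4 GgLLtt=2 GgLlTT=4 GgLlTt=8 GgLltt=4 GgllTT=2 GgllTt=4 Gglltt=2
GGLlTt hits 8/64; gcd=8; 8÷8/64÷8 = 1/8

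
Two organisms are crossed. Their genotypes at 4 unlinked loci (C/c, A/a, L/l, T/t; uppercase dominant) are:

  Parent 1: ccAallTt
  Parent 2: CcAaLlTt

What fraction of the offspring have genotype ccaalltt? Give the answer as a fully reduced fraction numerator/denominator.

P(ccaalltt) = 1/64

ccAallTt gametes: cAlT×4, cAlt×4, calT×4, calt×4
CcAaLlTt gametes: CALT×1, CALt×1, CAlT×1, CAlt×1, CaLT×1, CaLt×1, CalT×1, Calt×1, cALT×1, cALt×1, cAlT×1, cAlt×1, caLT×1, caLt×1, calT×1, calt×1
ccAallTt×CcAaLlTt grid (16·16=256): CcAALlTT=4 CcAALlTt=8 CcAALltt=4 CcAAllTT=4 CcAAllTt=8 CcAAlltt=4 CcAaLlTT=8 CcAaLlTt=16 CcAaLltt=8 CcAallTT=8 CcAallTt=16 CcAalltt=8 CcaaLlTT=4 CcaaLlTt=8 CcaaLltt=4 CcaallTT=4 CcaallTt=8 Ccaalltt=4 ccAALlTT=4 ccAALlTt=8 ccAALltt=4 ccAAllTT=4 ccAAllTt=8 ccAAlltt=4 ccAaLlTT=8 ccAaLlTt=16 ccAaLltt=8 ccAallTT=8 ccAallTt=16 ccAalltt=8 ccaaLlTT=4 ccaaLlTt=8 ccaaLltt=4 ccaallTT=4 ccaallTt=8 ccaalltt=4
ccaalltt hits 4/256; gcd=4; 4÷4/256÷4 = 1/64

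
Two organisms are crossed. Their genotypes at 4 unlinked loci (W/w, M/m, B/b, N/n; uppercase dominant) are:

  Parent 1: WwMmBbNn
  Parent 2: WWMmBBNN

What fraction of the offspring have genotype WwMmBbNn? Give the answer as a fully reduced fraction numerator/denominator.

P(WwMmBbNn) = 1/16

WwMmBbNn gametes: WMBN×1, WMBn×1, WMbN×1, WMbn×1, WmBN×1, WmBn×1, WmbN×1, Wmbn×1, wMBN×1, wMBn×1, wMbN×1, wMbn×1, wmBN×1, wmBn×1, wmbN×1, wmbn×1
WWMmBBNN gametes: WMBN×8, WmBN×8
WwMmBbNn×WWMmBBNN grid (16·16=256): WWMMBBNN=8 WWMMBBNn=8 WWMMBbNN=8 WWMMBbNn=8 WWMmBBNN=16 WWMmBBNn=16 WWMmBbNN=16 WWMmBbNn=16 WWmmBBNN=8 WWmmBBNn=8 WWmmBbNN=8 WWmmBbNn=8 WwMMBBNN=8 WwMMBBNn=8 WwMMBbNN=8 WwMMBbNn=8 WwMmBBNN=16 WwMmBBNn=16 WwMmBbNN=16 WwMmBbNn=16 WwmmBBNN=8 WwmmBBNn=8 WwmmBbNN=8 WwmmBbNn=8
WwMmBbNn hits 16/256; gcd=16; 16÷16/256÷16 = 1/16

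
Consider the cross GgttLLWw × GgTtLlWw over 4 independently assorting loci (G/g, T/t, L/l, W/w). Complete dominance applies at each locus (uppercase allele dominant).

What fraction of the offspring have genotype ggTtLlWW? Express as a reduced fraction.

P(ggTtLlWW) = 1/64

GgttLLWw gametes: GtLW×4, GtLw×4, gtLW×4, gtLw×4
GgTtLlWw gametes: GTLW×1, GTLw×1, GTlW×1, GTlw×1, GtLW×1, GtLw×1, GtlW×1, Gtlw×1, gTLW×1, gTLw×1, gTlW×1, gTlw×1, gtLW×1, gtLw×1, gtlW×1, gtlw×1
GgttLLWw×GgTtLlWw grid (16·16=256): GGTtLLWW=4 GGTtLLWw=8 GGTtLLww=4 GGTtLlWW=4 GGTtLlWw=8 GGTtLlww=4 GGttLLWW=4 GGttLLWw=8 GGttLLww=4 GGttLlWW=4 GGttLlWw=8 GGttLlww=4 GgTtLLWW=8 GgTtLLWw=16 GgTtLLww=8 GgTtLlWW=8 GgTtLlWw=16 GgTtLlww=8 GgttLLWW=8 GgttLLWw=16 GgttLLww=8 GgttLlWW=8 GgttLlWw=16 GgttLlww=8 ggTtLLWW=4 ggTtLLWw=8 ggTtLLww=4 ggTtLlWW=4 ggTtLlWw=8 ggTtLlww=4 ggttLLWW=4 ggttLLWw=8 ggttLLww=4 ggttLlWW=4 ggttLlWw=8 ggttLlww=4
ggTtLlWW hits 4/256; gcd=4; 4÷4/256÷4 = 1/64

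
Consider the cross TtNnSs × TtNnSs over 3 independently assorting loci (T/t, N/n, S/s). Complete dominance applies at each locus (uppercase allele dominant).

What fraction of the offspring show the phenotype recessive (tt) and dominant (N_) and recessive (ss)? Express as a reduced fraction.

P(tt N_ ss) = 3/64

TtNnSs gametes: TNS×1, TNs×1, TnS×1, Tns×1, tNS×1, tNs×1, tnS×1, tns×1
TtNnSs gametes: TNS×1, TNs×1, TnS×1, Tns×1, tNS×1, tNs×1, tnS×1, tns×1
TtNnSs×TtNnSs grid (8·8=64): TTNNSS=1 TTNNSs=2 TTNNss=1 TTNnSS=2 TTNnSs=4 TTNnss=2 TTnnSS=1 TTnnSs=2 TTnnss=1 TtNNSS=2 TtNNSs=4 TtNNss=2 TtNnSS=4 TtNnSs=8 TtNnss=4 TtnnSS=2 TtnnSs=4 Ttnnss=2 ttNNSS=1 ttNNSs=2 ttNNss=1 ttNnSS=2 ttNnSs=4 ttNnss=2 ttnnSS=1 ttnnSs=2 ttnnss=1
tt N_ ss hits 3/64; gcd=1; 3÷1/64÷1 = 3/64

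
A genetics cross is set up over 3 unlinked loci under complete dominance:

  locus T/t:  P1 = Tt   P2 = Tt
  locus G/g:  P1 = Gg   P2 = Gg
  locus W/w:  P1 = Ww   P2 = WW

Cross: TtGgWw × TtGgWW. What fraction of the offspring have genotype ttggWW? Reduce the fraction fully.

TtGgWw gametes: TGW×1, TGw×1, TgW×1, Tgw×1, tGW×1, tGw×1, tgW×1, tgw×1
TtGgWW gametes: TGW×2, TgW×2, tGW×2, tgW×2
TtGgWw×TtGgWW grid (8·8=64): TTGGWW=2 TTGGWw=2 TTGgWW=4 TTGgWw=4 TTggWW=2 TTggWw=2 TtGGWW=4 TtGGWw=4 TtGgWW=8 TtGgWw=8 TtggWW=4 TtggWw=4 ttGGWW=2 ttGGWw=2 ttGgWW=4 ttGgWw=4 ttggWW=2 ttggWw=2
ttggWW hits 2/64; gcd=2; 2÷2/64÷2 = 1/32

P(ttggWW) = 1/32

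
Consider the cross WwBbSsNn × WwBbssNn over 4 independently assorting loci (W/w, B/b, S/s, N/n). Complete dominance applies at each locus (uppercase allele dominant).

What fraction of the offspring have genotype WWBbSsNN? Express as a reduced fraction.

P(WWBbSsNN) = 1/64

WwBbSsNn gametes: WBSN×1, WBSn×1, WBsN×1, WBsn×1, WbSN×1, WbSn×1, WbsN×1, Wbsn×1, wBSN×1, wBSn×1, wBsN×1, wBsn×1, wbSN×1, wbSn×1, wbsN×1, wbsn×1
WwBbssNn gametes: WBsN×2, WBsn×2, WbsN×2, Wbsn×2, wBsN×2, wBsn×2, wbsN×2, wbsn×2
WwBbSsNn×WwBbssNn grid (16·16=256): WWBBSsNN=2 WWBBSsNn=4 WWBBSsnn=2 WWBBssNN=2 WWBBssNn=4 WWBBssnn=2 WWBbSsNN=4 WWBbSsNn=8 WWBbSsnn=4 WWBbssNN=4 WWBbssNn=8 WWBbssnn=4 WWbbSsNN=2 WWbbSsNn=4 WWbbSsnn=2 WWbbssNN=2 WWbbssNn=4 WWbbssnn=2 WwBBSsNN=4 WwBBSsNn=8 WwBBSsnn=4 WwBBssNN=4 WwBBssNn=8 WwBBssnn=4 WwBbSsNN=8 WwBbSsNn=16 WwBbSsnn=8 WwBbssNN=8 WwBbssNn=16 WwBbssnn=8 WwbbSsNN=4 WwbbSsNn=8 WwbbSsnn=4 WwbbssNN=4 WwbbssNn=8 Wwbbssnn=4 wwBBSsNN=2 wwBBSsNn=4 wwBBSsnn=2 wwBBssNN=2 wwBBssNn=4 wwBBssnn=2 wwBbSsNN=4 wwBbSsNn=8 wwBbSsnn=4 wwBbssNN=4 wwBbssNn=8 wwBbssnn=4 wwbbSsNN=2 wwbbSsNn=4 wwbbSsnn=2 wwbbssNN=2 wwbbssNn=4 wwbbssnn=2
WWBbSsNN hits 4/256; gcd=4; 4÷4/256÷4 = 1/64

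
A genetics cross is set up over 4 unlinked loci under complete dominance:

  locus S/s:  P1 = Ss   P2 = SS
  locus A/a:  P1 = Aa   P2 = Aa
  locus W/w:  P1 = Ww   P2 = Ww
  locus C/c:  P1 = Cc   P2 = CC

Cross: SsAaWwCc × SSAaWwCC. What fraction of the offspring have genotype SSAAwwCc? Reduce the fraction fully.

SsAaWwCc gametes: SAWC×1, SAWc×1, SAwC×1, SAwc×1, SaWC×1, SaWc×1, SawC×1, Sawc×1, sAWC×1, sAWc×1, sAwC×1, sAwc×1, saWC×1, saWc×1, sawC×1, sawc×1
SSAaWwCC gametes: SAWC×4, SAwC×4, SaWC×4, SawC×4
SsAaWwCc×SSAaWwCC grid (16·16=256): SSAAWWCC=4 SSAAWWCc=4 SSAAWwCC=8 SSAAWwCc=8 SSAAwwCC=4 SSAAwwCc=4 SSAaWWCC=8 SSAaWWCc=8 SSAaWwCC=16 SSAaWwCc=16 SSAawwCC=8 SSAawwCc=8 SSaaWWCC=4 SSaaWWCc=4 SSaaWwCC=8 SSaaWwCc=8 SSaawwCC=4 SSaawwCc=4 SsAAWWCC=4 SsAAWWCc=4 SsAAWwCC=8 SsAAWwCc=8 SsAAwwCC=4 SsAAwwCc=4 SsAaWWCC=8 SsAaWWCc=8 SsAaWwCC=16 SsAaWwCc=16 SsAawwCC=8 SsAawwCc=8 SsaaWWCC=4 SsaaWWCc=4 SsaaWwCC=8 SsaaWwCc=8 SsaawwCC=4 SsaawwCc=4
SSAAwwCc hits 4/256; gcd=4; 4÷4/256÷4 = 1/64

P(SSAAwwCc) = 1/64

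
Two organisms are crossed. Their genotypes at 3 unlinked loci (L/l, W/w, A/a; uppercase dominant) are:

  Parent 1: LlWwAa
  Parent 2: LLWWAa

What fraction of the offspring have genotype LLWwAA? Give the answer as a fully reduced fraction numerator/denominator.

P(LLWwAA) = 1/16

LlWwAa gametes: LWA×1, LWa×1, LwA×1, Lwa×1, lWA×1, lWa×1, lwA×1, lwa×1
LLWWAa gametes: LWA×4, LWa×4
LlWwAa×LLWWAa grid (8·8=64): LLWWAA=4 LLWWAa=8 LLWWaa=4 LLWwAA=4 LLWwAa=8 LLWwaa=4 LlWWAA=4 LlWWAa=8 LlWWaa=4 LlWwAA=4 LlWwAa=8 LlWwaa=4
LLWwAA hits 4/64; gcd=4; 4÷4/64÷4 = 1/16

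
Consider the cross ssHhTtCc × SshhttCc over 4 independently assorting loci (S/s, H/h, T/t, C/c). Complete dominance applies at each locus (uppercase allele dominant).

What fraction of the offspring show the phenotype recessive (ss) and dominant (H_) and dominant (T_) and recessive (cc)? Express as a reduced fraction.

ssHhTtCc gametes: sHTC×2, sHTc×2, sHtC×2, sHtc×2, shTC×2, shTc×2, shtC×2, shtc×2
SshhttCc gametes: ShtC×4, Shtc×4, shtC×4, shtc×4
ssHhTtCc×SshhttCc grid (16·16=256): SsHhTtCC=8 SsHhTtCc=16 SsHhTtcc=8 SsHhttCC=8 SsHhttCc=16 SsHhttcc=8 SshhTtCC=8 SshhTtCc=16 SshhTtcc=8 SshhttCC=8 SshhttCc=16 Sshhttcc=8 ssHhTtCC=8 ssHhTtCc=16 ssHhTtcc=8 ssHhttCC=8 ssHhttCc=16 ssHhttcc=8 sshhTtCC=8 sshhTtCc=16 sshhTtcc=8 sshhttCC=8 sshhttCc=16 sshhttcc=8
ss H_ T_ cc hits 8/256; gcd=8; 8÷8/256÷8 = 1/32

P(ss H_ T_ cc) = 1/32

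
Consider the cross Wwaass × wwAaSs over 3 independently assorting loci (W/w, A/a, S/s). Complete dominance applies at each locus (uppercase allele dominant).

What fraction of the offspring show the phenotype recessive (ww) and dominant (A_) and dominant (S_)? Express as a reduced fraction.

P(ww A_ S_) = 1/8

Wwaass gametes: Was×4, was×4
wwAaSs gametes: wAS×2, wAs×2, waS×2, was×2
Wwaass×wwAaSs grid (8·8=64): WwAaSs=8 WwAass=8 WwaaSs=8 Wwaass=8 wwAaSs=8 wwAass=8 wwaaSs=8 wwaass=8
ww A_ S_ hits 8/64; gcd=8; 8÷8/64÷8 = 1/8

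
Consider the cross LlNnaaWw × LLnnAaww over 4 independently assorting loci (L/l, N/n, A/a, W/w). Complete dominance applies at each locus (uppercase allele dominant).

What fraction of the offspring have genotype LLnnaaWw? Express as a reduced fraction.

P(LLnnaaWw) = 1/16

LlNnaaWw gametes: LNaW×2, LNaw×2, LnaW×2, Lnaw×2, lNaW×2, lNaw×2, lnaW×2, lnaw×2
LLnnAaww gametes: LnAw×8, Lnaw×8
LlNnaaWw×LLnnAaww grid (16·16=256): LLNnAaWw=16 LLNnAaww=16 LLNnaaWw=16 LLNnaaww=16 LLnnAaWw=16 LLnnAaww=16 LLnnaaWw=16 LLnnaaww=16 LlNnAaWw=16 LlNnAaww=16 LlNnaaWw=16 LlNnaaww=16 LlnnAaWw=16 LlnnAaww=16 LlnnaaWw=16 Llnnaaww=16
LLnnaaWw hits 16/256; gcd=16; 16÷16/256÷16 = 1/16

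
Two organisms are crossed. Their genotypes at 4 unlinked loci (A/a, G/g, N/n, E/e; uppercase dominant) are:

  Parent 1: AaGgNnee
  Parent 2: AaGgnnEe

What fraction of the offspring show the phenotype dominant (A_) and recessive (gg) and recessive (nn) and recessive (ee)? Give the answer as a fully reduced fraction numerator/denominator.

P(A_ gg nn ee) = 3/64

AaGgNnee gametes: AGNe×2, AGne×2, AgNe×2, Agne×2, aGNe×2, aGne×2, agNe×2, agne×2
AaGgnnEe gametes: AGnE×2, AGne×2, AgnE×2, Agne×2, aGnE×2, aGne×2, agnE×2, agne×2
AaGgNnee×AaGgnnEe grid (16·16=256): AAGGNnEe=4 AAGGNnee=4 AAGGnnEe=4 AAGGnnee=4 AAGgNnEe=8 AAGgNnee=8 AAGgnnEe=8 AAGgnnee=8 AAggNnEe=4 AAggNnee=4 AAggnnEe=4 AAggnnee=4 AaGGNnEe=8 AaGGNnee=8 AaGGnnEe=8 AaGGnnee=8 AaGgNnEe=16 AaGgNnee=16 AaGgnnEe=16 AaGgnnee=16 AaggNnEe=8 AaggNnee=8 AaggnnEe=8 Aaggnnee=8 aaGGNnEe=4 aaGGNnee=4 aaGGnnEe=4 aaGGnnee=4 aaGgNnEe=8 aaGgNnee=8 aaGgnnEe=8 aaGgnnee=8 aaggNnEe=4 aaggNnee=4 aaggnnEe=4 aaggnnee=4
A_ gg nn ee hits 12/256; gcd=4; 12÷4/256÷4 = 3/64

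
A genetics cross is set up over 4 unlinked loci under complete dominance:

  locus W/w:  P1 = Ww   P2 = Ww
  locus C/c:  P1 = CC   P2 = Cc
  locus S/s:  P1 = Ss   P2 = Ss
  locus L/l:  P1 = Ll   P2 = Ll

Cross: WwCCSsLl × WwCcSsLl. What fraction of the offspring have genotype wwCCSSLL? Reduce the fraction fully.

P(wwCCSSLL) = 1/128

WwCCSsLl gametes: WCSL×2, WCSl×2, WCsL×2, WCsl×2, wCSL×2, wCSl×2, wCsL×2, wCsl×2
WwCcSsLl gametes: WCSL×1, WCSl×1, WCsL×1, WCsl×1, WcSL×1, WcSl×1, WcsL×1, Wcsl×1, wCSL×1, wCSl×1, wCsL×1, wCsl×1, wcSL×1, wcSl×1, wcsL×1, wcsl×1
WwCCSsLl×WwCcSsLl grid (16·16=256): WWCCSSLL=2 WWCCSSLl=4 WWCCSSll=2 WWCCSsLL=4 WWCCSsLl=8 WWCCSsll=4 WWCCssLL=2 WWCCssLl=4 WWCCssll=2 WWCcSSLL=2 WWCcSSLl=4 WWCcSSll=2 WWCcSsLL=4 WWCcSsLl=8 WWCcSsll=4 WWCcssLL=2 WWCcssLl=4 WWCcssll=2 WwCCSSLL=4 WwCCSSLl=8 WwCCSSll=4 WwCCSsLL=8 WwCCSsLl=16 WwCCSsll=8 WwCCssLL=4 WwCCssLl=8 WwCCssll=4 WwCcSSLL=4 WwCcSSLl=8 WwCcSSll=4 WwCcSsLL=8 WwCcSsLl=16 WwCcSsll=8 WwCcssLL=4 WwCcssLl=8 WwCcssll=4 wwCCSSLL=2 wwCCSSLl=4 wwCCSSll=2 wwCCSsLL=4 wwCCSsLl=8 wwCCSsll=4 wwCCssLL=2 wwCCssLl=4 wwCCssll=2 wwCcSSLL=2 wwCcSSLl=4 wwCcSSll=2 wwCcSsLL=4 wwCcSsLl=8 wwCcSsll=4 wwCcssLL=2 wwCcssLl=4 wwCcssll=2
wwCCSSLL hits 2/256; gcd=2; 2÷2/256÷2 = 1/128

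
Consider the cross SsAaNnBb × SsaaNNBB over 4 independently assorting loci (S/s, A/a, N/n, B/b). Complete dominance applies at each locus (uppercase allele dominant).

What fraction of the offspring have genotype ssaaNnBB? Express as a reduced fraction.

P(ssaaNnBB) = 1/32

SsAaNnBb gametes: SANB×1, SANb×1, SAnB×1, SAnb×1, SaNB×1, SaNb×1, SanB×1, Sanb×1, sANB×1, sANb×1, sAnB×1, sAnb×1, saNB×1, saNb×1, sanB×1, sanb×1
SsaaNNBB gametes: SaNB×8, saNB×8
SsAaNnBb×SsaaNNBB grid (16·16=256): SSAaNNBB=8 SSAaNNBb=8 SSAaNnBB=8 SSAaNnBb=8 SSaaNNBB=8 SSaaNNBb=8 SSaaNnBB=8 SSaaNnBb=8 SsAaNNBB=16 SsAaNNBb=16 SsAaNnBB=16 SsAaNnBb=16 SsaaNNBB=16 SsaaNNBb=16 SsaaNnBB=16 SsaaNnBb=16 ssAaNNBB=8 ssAaNNBb=8 ssAaNnBB=8 ssAaNnBb=8 ssaaNNBB=8 ssaaNNBb=8 ssaaNnBB=8 ssaaNnBb=8
ssaaNnBB hits 8/256; gcd=8; 8÷8/256÷8 = 1/32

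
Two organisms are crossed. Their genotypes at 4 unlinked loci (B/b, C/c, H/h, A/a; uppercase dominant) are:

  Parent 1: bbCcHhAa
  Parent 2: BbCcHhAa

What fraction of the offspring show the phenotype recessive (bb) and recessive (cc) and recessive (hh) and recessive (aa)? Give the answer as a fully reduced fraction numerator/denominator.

bbCcHhAa gametes: bCHA×2, bCHa×2, bChA×2, bCha×2, bcHA×2, bcHa×2, bchA×2, bcha×2
BbCcHhAa gametes: BCHA×1, BCHa×1, BChA×1, BCha×1, BcHA×1, BcHa×1, BchA×1, Bcha×1, bCHA×1, bCHa×1, bChA×1, bCha×1, bcHA×1, bcHa×1, bchA×1, bcha×1
bbCcHhAa×BbCcHhAa grid (16·16=256): BbCCHHAA=2 BbCCHHAa=4 BbCCHHaa=2 BbCCHhAA=4 BbCCHhAa=8 BbCCHhaa=4 BbCChhAA=2 BbCChhAa=4 BbCChhaa=2 BbCcHHAA=4 BbCcHHAa=8 BbCcHHaa=4 BbCcHhAA=8 BbCcHhAa=16 BbCcHhaa=8 BbCchhAA=4 BbCchhAa=8 BbCchhaa=4 BbccHHAA=2 BbccHHAa=4 BbccHHaa=2 BbccHhAA=4 BbccHhAa=8 BbccHhaa=4 BbcchhAA=2 BbcchhAa=4 Bbcchhaa=2 bbCCHHAA=2 bbCCHHAa=4 bbCCHHaa=2 bbCCHhAA=4 bbCCHhAa=8 bbCCHhaa=4 bbCChhAA=2 bbCChhAa=4 bbCChhaa=2 bbCcHHAA=4 bbCcHHAa=8 bbCcHHaa=4 bbCcHhAA=8 bbCcHhAa=16 bbCcHhaa=8 bbCchhAA=4 bbCchhAa=8 bbCchhaa=4 bbccHHAA=2 bbccHHAa=4 bbccHHaa=2 bbccHhAA=4 bbccHhAa=8 bbccHhaa=4 bbcchhAA=2 bbcchhAa=4 bbcchhaa=2
bb cc hh aa hits 2/256; gcd=2; 2÷2/256÷2 = 1/128

P(bb cc hh aa) = 1/128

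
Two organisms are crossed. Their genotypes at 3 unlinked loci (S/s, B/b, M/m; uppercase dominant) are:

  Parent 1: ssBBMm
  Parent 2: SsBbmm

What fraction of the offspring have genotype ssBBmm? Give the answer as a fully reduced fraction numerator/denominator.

ssBBMm gametes: sBM×4, sBm×4
SsBbmm gametes: SBm×2, Sbm×2, sBm×2, sbm×2
ssBBMm×SsBbmm grid (8·8=64): SsBBMm=8 SsBBmm=8 SsBbMm=8 SsBbmm=8 ssBBMm=8 ssBBmm=8 ssBbMm=8 ssBbmm=8
ssBBmm hits 8/64; gcd=8; 8÷8/64÷8 = 1/8

P(ssBBmm) = 1/8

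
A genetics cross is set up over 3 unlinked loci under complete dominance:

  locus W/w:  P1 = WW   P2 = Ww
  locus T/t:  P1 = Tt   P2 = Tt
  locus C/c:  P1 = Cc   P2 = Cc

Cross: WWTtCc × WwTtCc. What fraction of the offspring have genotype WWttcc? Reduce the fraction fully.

WWTtCc gametes: WTC×2, WTc×2, WtC×2, Wtc×2
WwTtCc gametes: WTC×1, WTc×1, WtC×1, Wtc×1, wTC×1, wTc×1, wtC×1, wtc×1
WWTtCc×WwTtCc grid (8·8=64): WWTTCC=2 WWTTCc=4 WWTTcc=2 WWTtCC=4 WWTtCc=8 WWTtcc=4 WWttCC=2 WWttCc=4 WWttcc=2 WwTTCC=2 WwTTCc=4 WwTTcc=2 WwTtCC=4 WwTtCc=8 WwTtcc=4 WwttCC=2 WwttCc=4 Wwttcc=2
WWttcc hits 2/64; gcd=2; 2÷2/64÷2 = 1/32

P(WWttcc) = 1/32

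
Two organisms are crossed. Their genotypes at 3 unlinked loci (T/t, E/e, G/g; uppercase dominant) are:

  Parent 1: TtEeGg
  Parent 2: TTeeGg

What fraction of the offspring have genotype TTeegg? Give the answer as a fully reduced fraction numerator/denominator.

TtEeGg gametes: TEG×1, TEg×1, TeG×1, Teg×1, tEG×1, tEg×1, teG×1, teg×1
TTeeGg gametes: TeG×4, Teg×4
TtEeGg×TTeeGg grid (8·8=64): TTEeGG=4 TTEeGg=8 TTEegg=4 TTeeGG=4 TTeeGg=8 TTeegg=4 TtEeGG=4 TtEeGg=8 TtEegg=4 TteeGG=4 TteeGg=8 Tteegg=4
TTeegg hits 4/64; gcd=4; 4÷4/64÷4 = 1/16

P(TTeegg) = 1/16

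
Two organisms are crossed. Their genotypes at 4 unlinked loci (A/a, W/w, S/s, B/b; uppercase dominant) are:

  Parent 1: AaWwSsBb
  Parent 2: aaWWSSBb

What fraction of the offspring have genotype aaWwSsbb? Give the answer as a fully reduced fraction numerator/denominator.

P(aaWwSsbb) = 1/32

AaWwSsBb gametes: AWSB×1, AWSb×1, AWsB×1, AWsb×1, AwSB×1, AwSb×1, AwsB×1, Awsb×1, aWSB×1, aWSb×1, aWsB×1, aWsb×1, awSB×1, awSb×1, awsB×1, awsb×1
aaWWSSBb gametes: aWSB×8, aWSb×8
AaWwSsBb×aaWWSSBb grid (16·16=256): AaWWSSBB=8 AaWWSSBb=16 AaWWSSbb=8 AaWWSsBB=8 AaWWSsBb=16 AaWWSsbb=8 AaWwSSBB=8 AaWwSSBb=16 AaWwSSbb=8 AaWwSsBB=8 AaWwSsBb=16 AaWwSsbb=8 aaWWSSBB=8 aaWWSSBb=16 aaWWSSbb=8 aaWWSsBB=8 aaWWSsBb=16 aaWWSsbb=8 aaWwSSBB=8 aaWwSSBb=16 aaWwSSbb=8 aaWwSsBB=8 aaWwSsBb=16 aaWwSsbb=8
aaWwSsbb hits 8/256; gcd=8; 8÷8/256÷8 = 1/32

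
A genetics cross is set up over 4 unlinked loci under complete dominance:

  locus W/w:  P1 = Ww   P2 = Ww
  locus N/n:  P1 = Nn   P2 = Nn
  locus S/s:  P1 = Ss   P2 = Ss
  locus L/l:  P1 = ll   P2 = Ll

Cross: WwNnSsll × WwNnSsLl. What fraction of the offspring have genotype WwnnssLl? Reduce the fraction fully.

WwNnSsll gametes: WNSl×2, WNsl×2, WnSl×2, Wnsl×2, wNSl×2, wNsl×2, wnSl×2, wnsl×2
WwNnSsLl gametes: WNSL×1, WNSl×1, WNsL×1, WNsl×1, WnSL×1, WnSl×1, WnsL×1, Wnsl×1, wNSL×1, wNSl×1, wNsL×1, wNsl×1, wnSL×1, wnSl×1, wnsL×1, wnsl×1
WwNnSsll×WwNnSsLl grid (16·16=256): WWNNSSLl=2 WWNNSSll=2 WWNNSsLl=4 WWNNSsll=4 WWNNssLl=2 WWNNssll=2 WWNnSSLl=4 WWNnSSll=4 WWNnSsLl=8 WWNnSsll=8 WWNnssLl=4 WWNnssll=4 WWnnSSLl=2 WWnnSSll=2 WWnnSsLl=4 WWnnSsll=4 WWnnssLl=2 WWnnssll=2 WwNNSSLl=4 WwNNSSll=4 WwNNSsLl=8 WwNNSsll=8 WwNNssLl=4 WwNNssll=4 WwNnSSLl=8 WwNnSSll=8 WwNnSsLl=16 WwNnSsll=16 WwNnssLl=8 WwNnssll=8 WwnnSSLl=4 WwnnSSll=4 WwnnSsLl=8 WwnnSsll=8 WwnnssLl=4 Wwnnssll=4 wwNNSSLl=2 wwNNSSll=2 wwNNSsLl=4 wwNNSsll=4 wwNNssLl=2 wwNNssll=2 wwNnSSLl=4 wwNnSSll=4 wwNnSsLl=8 wwNnSsll=8 wwNnssLl=4 wwNnssll=4 wwnnSSLl=2 wwnnSSll=2 wwnnSsLl=4 wwnnSsll=4 wwnnssLl=2 wwnnssll=2
WwnnssLl hits 4/256; gcd=4; 4÷4/256÷4 = 1/64

P(WwnnssLl) = 1/64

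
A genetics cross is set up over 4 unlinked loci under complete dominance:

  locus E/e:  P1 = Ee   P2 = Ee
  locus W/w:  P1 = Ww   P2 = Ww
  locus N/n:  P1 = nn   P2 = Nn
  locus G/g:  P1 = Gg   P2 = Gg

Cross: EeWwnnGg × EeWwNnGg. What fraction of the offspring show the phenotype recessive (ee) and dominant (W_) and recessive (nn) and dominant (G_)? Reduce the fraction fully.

EeWwnnGg gametes: EWnG×2, EWng×2, EwnG×2, Ewng×2, eWnG×2, eWng×2, ewnG×2, ewng×2
EeWwNnGg gametes: EWNG×1, EWNg×1, EWnG×1, EWng×1, EwNG×1, EwNg×1, EwnG×1, Ewng×1, eWNG×1, eWNg×1, eWnG×1, eWng×1, ewNG×1, ewNg×1, ewnG×1, ewng×1
EeWwnnGg×EeWwNnGg grid (16·16=256): EEWWNnGG=2 EEWWNnGg=4 EEWWNngg=2 EEWWnnGG=2 EEWWnnGg=4 EEWWnngg=2 EEWwNnGG=4 EEWwNnGg=8 EEWwNngg=4 EEWwnnGG=4 EEWwnnGg=8 EEWwnngg=4 EEwwNnGG=2 EEwwNnGg=4 EEwwNngg=2 EEwwnnGG=2 EEwwnnGg=4 EEwwnngg=2 EeWWNnGG=4 EeWWNnGg=8 EeWWNngg=4 EeWWnnGG=4 EeWWnnGg=8 EeWWnngg=4 EeWwNnGG=8 EeWwNnGg=16 EeWwNngg=8 EeWwnnGG=8 EeWwnnGg=16 EeWwnngg=8 EewwNnGG=4 EewwNnGg=8 EewwNngg=4 EewwnnGG=4 EewwnnGg=8 Eewwnngg=4 eeWWNnGG=2 eeWWNnGg=4 eeWWNngg=2 eeWWnnGG=2 eeWWnnGg=4 eeWWnngg=2 eeWwNnGG=4 eeWwNnGg=8 eeWwNngg=4 eeWwnnGG=4 eeWwnnGg=8 eeWwnngg=4 eewwNnGG=2 eewwNnGg=4 eewwNngg=2 eewwnnGG=2 eewwnnGg=4 eewwnngg=2
ee W_ nn G_ hits 18/256; gcd=2; 18÷2/256÷2 = 9/128

P(ee W_ nn G_) = 9/128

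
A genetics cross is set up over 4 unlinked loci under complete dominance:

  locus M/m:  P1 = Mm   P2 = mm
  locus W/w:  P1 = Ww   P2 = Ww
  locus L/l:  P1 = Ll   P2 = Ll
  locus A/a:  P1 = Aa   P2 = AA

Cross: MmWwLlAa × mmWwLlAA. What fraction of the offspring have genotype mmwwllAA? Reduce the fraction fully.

P(mmwwllAA) = 1/64

MmWwLlAa gametes: MWLA×1, MWLa×1, MWlA×1, MWla×1, MwLA×1, MwLa×1, MwlA×1, Mwla×1, mWLA×1, mWLa×1, mWlA×1, mWla×1, mwLA×1, mwLa×1, mwlA×1, mwla×1
mmWwLlAA gametes: mWLA×4, mWlA×4, mwLA×4, mwlA×4
MmWwLlAa×mmWwLlAA grid (16·16=256): MmWWLLAA=4 MmWWLLAa=4 MmWWLlAA=8 MmWWLlAa=8 MmWWllAA=4 MmWWllAa=4 MmWwLLAA=8 MmWwLLAa=8 MmWwLlAA=16 MmWwLlAa=16 MmWwllAA=8 MmWwllAa=8 MmwwLLAA=4 MmwwLLAa=4 MmwwLlAA=8 MmwwLlAa=8 MmwwllAA=4 MmwwllAa=4 mmWWLLAA=4 mmWWLLAa=4 mmWWLlAA=8 mmWWLlAa=8 mmWWllAA=4 mmWWllAa=4 mmWwLLAA=8 mmWwLLAa=8 mmWwLlAA=16 mmWwLlAa=16 mmWwllAA=8 mmWwllAa=8 mmwwLLAA=4 mmwwLLAa=4 mmwwLlAA=8 mmwwLlAa=8 mmwwllAA=4 mmwwllAa=4
mmwwllAA hits 4/256; gcd=4; 4÷4/256÷4 = 1/64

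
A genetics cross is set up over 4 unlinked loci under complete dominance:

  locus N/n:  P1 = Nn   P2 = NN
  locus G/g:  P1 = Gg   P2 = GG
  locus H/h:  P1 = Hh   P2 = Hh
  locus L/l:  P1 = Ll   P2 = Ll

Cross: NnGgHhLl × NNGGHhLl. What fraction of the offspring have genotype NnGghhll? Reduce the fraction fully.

NnGgHhLl gametes: NGHL×1, NGHl×1, NGhL×1, NGhl×1, NgHL×1, NgHl×1, NghL×1, Nghl×1, nGHL×1, nGHl×1, nGhL×1, nGhl×1, ngHL×1, ngHl×1, nghL×1, nghl×1
NNGGHhLl gametes: NGHL×4, NGHl×4, NGhL×4, NGhl×4
NnGgHhLl×NNGGHhLl grid (16·16=256): NNGGHHLL=4 NNGGHHLl=8 NNGGHHll=4 NNGGHhLL=8 NNGGHhLl=16 NNGGHhll=8 NNGGhhLL=4 NNGGhhLl=8 NNGGhhll=4 NNGgHHLL=4 NNGgHHLl=8 NNGgHHll=4 NNGgHhLL=8 NNGgHhLl=16 NNGgHhll=8 NNGghhLL=4 NNGghhLl=8 NNGghhll=4 NnGGHHLL=4 NnGGHHLl=8 NnGGHHll=4 NnGGHhLL=8 NnGGHhLl=16 NnGGHhll=8 NnGGhhLL=4 NnGGhhLl=8 NnGGhhll=4 NnGgHHLL=4 NnGgHHLl=8 NnGgHHll=4 NnGgHhLL=8 NnGgHhLl=16 NnGgHhll=8 NnGghhLL=4 NnGghhLl=8 NnGghhll=4
NnGghhll hits 4/256; gcd=4; 4÷4/256÷4 = 1/64

P(NnGghhll) = 1/64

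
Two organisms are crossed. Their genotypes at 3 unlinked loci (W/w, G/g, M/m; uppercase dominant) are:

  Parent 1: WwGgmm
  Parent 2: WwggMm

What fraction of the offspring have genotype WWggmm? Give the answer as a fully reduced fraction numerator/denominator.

WwGgmm gametes: WGm×2, Wgm×2, wGm×2, wgm×2
WwggMm gametes: WgM×2, Wgm×2, wgM×2, wgm×2
WwGgmm×WwggMm grid (8·8=64): WWGgMm=4 WWGgmm=4 WWggMm=4 WWggmm=4 WwGgMm=8 WwGgmm=8 WwggMm=8 Wwggmm=8 wwGgMm=4 wwGgmm=4 wwggMm=4 wwggmm=4
WWggmm hits 4/64; gcd=4; 4÷4/64÷4 = 1/16

P(WWggmm) = 1/16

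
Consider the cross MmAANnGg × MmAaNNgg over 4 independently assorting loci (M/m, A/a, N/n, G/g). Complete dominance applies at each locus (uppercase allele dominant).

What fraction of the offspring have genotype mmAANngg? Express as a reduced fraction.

P(mmAANngg) = 1/32

MmAANnGg gametes: MANG×2, MANg×2, MAnG×2, MAng×2, mANG×2, mANg×2, mAnG×2, mAng×2
MmAaNNgg gametes: MANg×4, MaNg×4, mANg×4, maNg×4
MmAANnGg×MmAaNNgg grid (16·16=256): MMAANNGg=8 MMAANNgg=8 MMAANnGg=8 MMAANngg=8 MMAaNNGg=8 MMAaNNgg=8 MMAaNnGg=8 MMAaNngg=8 MmAANNGg=16 MmAANNgg=16 MmAANnGg=16 MmAANngg=16 MmAaNNGg=16 MmAaNNgg=16 MmAaNnGg=16 MmAaNngg=16 mmAANNGg=8 mmAANNgg=8 mmAANnGg=8 mmAANngg=8 mmAaNNGg=8 mmAaNNgg=8 mmAaNnGg=8 mmAaNngg=8
mmAANngg hits 8/256; gcd=8; 8÷8/256÷8 = 1/32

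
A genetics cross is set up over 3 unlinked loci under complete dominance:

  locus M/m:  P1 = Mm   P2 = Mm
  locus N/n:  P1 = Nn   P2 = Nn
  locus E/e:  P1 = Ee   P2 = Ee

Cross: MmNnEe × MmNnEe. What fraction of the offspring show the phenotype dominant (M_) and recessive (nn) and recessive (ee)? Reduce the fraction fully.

P(M_ nn ee) = 3/64

MmNnEe gametes: MNE×1, MNe×1, MnE×1, Mne×1, mNE×1, mNe×1, mnE×1, mne×1
MmNnEe gametes: MNE×1, MNe×1, MnE×1, Mne×1, mNE×1, mNe×1, mnE×1, mne×1
MmNnEe×MmNnEe grid (8·8=64): MMNNEE=1 MMNNEe=2 MMNNee=1 MMNnEE=2 MMNnEe=4 MMNnee=2 MMnnEE=1 MMnnEe=2 MMnnee=1 MmNNEE=2 MmNNEe=4 MmNNee=2 MmNnEE=4 MmNnEe=8 MmNnee=4 MmnnEE=2 MmnnEe=4 Mmnnee=2 mmNNEE=1 mmNNEe=2 mmNNee=1 mmNnEE=2 mmNnEe=4 mmNnee=2 mmnnEE=1 mmnnEe=2 mmnnee=1
M_ nn ee hits 3/64; gcd=1; 3÷1/64÷1 = 3/64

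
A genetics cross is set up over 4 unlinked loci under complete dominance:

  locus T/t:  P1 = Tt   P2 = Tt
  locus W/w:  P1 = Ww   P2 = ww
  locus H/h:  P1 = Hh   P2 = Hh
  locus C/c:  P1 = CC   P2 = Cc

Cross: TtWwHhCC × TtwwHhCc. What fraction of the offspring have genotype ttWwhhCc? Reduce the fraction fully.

P(ttWwhhCc) = 1/64

TtWwHhCC gametes: TWHC×2, TWhC×2, TwHC×2, TwhC×2, tWHC×2, tWhC×2, twHC×2, twhC×2
TtwwHhCc gametes: TwHC×2, TwHc×2, TwhC×2, Twhc×2, twHC×2, twHc×2, twhC×2, twhc×2
TtWwHhCC×TtwwHhCc grid (16·16=256): TTWwHHCC=4 TTWwHHCc=4 TTWwHhCC=8 TTWwHhCc=8 TTWwhhCC=4 TTWwhhCc=4 TTwwHHCC=4 TTwwHHCc=4 TTwwHhCC=8 TTwwHhCc=8 TTwwhhCC=4 TTwwhhCc=4 TtWwHHCC=8 TtWwHHCc=8 TtWwHhCC=16 TtWwHhCc=16 TtWwhhCC=8 TtWwhhCc=8 TtwwHHCC=8 TtwwHHCc=8 TtwwHhCC=16 TtwwHhCc=16 TtwwhhCC=8 TtwwhhCc=8 ttWwHHCC=4 ttWwHHCc=4 ttWwHhCC=8 ttWwHhCc=8 ttWwhhCC=4 ttWwhhCc=4 ttwwHHCC=4 ttwwHHCc=4 ttwwHhCC=8 ttwwHhCc=8 ttwwhhCC=4 ttwwhhCc=4
ttWwhhCc hits 4/256; gcd=4; 4÷4/256÷4 = 1/64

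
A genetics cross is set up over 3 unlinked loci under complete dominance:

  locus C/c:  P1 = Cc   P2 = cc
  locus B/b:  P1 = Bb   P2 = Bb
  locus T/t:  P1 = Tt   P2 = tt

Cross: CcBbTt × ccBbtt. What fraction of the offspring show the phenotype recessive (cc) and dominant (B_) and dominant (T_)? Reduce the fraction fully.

CcBbTt gametes: CBT×1, CBt×1, CbT×1, Cbt×1, cBT×1, cBt×1, cbT×1, cbt×1
ccBbtt gametes: cBt×4, cbt×4
CcBbTt×ccBbtt grid (8·8=64): CcBBTt=4 CcBBtt=4 CcBbTt=8 CcBbtt=8 CcbbTt=4 Ccbbtt=4 ccBBTt=4 ccBBtt=4 ccBbTt=8 ccBbtt=8 ccbbTt=4 ccbbtt=4
cc B_ T_ hits 12/64; gcd=4; 12÷4/64÷4 = 3/16

P(cc B_ T_) = 3/16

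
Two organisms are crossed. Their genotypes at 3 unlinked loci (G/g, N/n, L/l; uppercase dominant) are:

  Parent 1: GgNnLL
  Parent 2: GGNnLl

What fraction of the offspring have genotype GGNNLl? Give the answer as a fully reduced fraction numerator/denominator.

P(GGNNLl) = 1/16

GgNnLL gametes: GNL×2, GnL×2, gNL×2, gnL×2
GGNnLl gametes: GNL×2, GNl×2, GnL×2, Gnl×2
GgNnLL×GGNnLl grid (8·8=64): GGNNLL=4 GGNNLl=4 GGNnLL=8 GGNnLl=8 GGnnLL=4 GGnnLl=4 GgNNLL=4 GgNNLl=4 GgNnLL=8 GgNnLl=8 GgnnLL=4 GgnnLl=4
GGNNLl hits 4/64; gcd=4; 4÷4/64÷4 = 1/16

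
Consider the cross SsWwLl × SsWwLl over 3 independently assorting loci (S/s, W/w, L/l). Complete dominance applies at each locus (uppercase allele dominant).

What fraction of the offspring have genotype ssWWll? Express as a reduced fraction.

P(ssWWll) = 1/64

SsWwLl gametes: SWL×1, SWl×1, SwL×1, Swl×1, sWL×1, sWl×1, swL×1, swl×1
SsWwLl gametes: SWL×1, SWl×1, SwL×1, Swl×1, sWL×1, sWl×1, swL×1, swl×1
SsWwLl×SsWwLl grid (8·8=64): SSWWLL=1 SSWWLl=2 SSWWll=1 SSWwLL=2 SSWwLl=4 SSWwll=2 SSwwLL=1 SSwwLl=2 SSwwll=1 SsWWLL=2 SsWWLl=4 SsWWll=2 SsWwLL=4 SsWwLl=8 SsWwll=4 SswwLL=2 SswwLl=4 Sswwll=2 ssWWLL=1 ssWWLl=2 ssWWll=1 ssWwLL=2 ssWwLl=4 ssWwll=2 sswwLL=1 sswwLl=2 sswwll=1
ssWWll hits 1/64; gcd=1; 1÷1/64÷1 = 1/64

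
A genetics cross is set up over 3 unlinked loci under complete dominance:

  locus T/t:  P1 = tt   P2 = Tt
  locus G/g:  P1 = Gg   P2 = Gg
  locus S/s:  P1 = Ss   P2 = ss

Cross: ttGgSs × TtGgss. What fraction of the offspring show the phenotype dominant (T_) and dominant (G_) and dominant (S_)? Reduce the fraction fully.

P(T_ G_ S_) = 3/16

ttGgSs gametes: tGS×2, tGs×2, tgS×2, tgs×2
TtGgss gametes: TGs×2, Tgs×2, tGs×2, tgs×2
ttGgSs×TtGgss grid (8·8=64): TtGGSs=4 TtGGss=4 TtGgSs=8 TtGgss=8 TtggSs=4 Ttggss=4 ttGGSs=4 ttGGss=4 ttGgSs=8 ttGgss=8 ttggSs=4 ttggss=4
T_ G_ S_ hits 12/64; gcd=4; 12÷4/64÷4 = 3/16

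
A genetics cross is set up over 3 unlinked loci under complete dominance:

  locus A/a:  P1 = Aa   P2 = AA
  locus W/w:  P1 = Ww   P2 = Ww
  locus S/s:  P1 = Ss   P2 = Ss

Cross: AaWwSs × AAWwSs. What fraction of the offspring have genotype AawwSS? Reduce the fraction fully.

AaWwSs gametes: AWS×1, AWs×1, AwS×1, Aws×1, aWS×1, aWs×1, awS×1, aws×1
AAWwSs gametes: AWS×2, AWs×2, AwS×2, Aws×2
AaWwSs×AAWwSs grid (8·8=64): AAWWSS=2 AAWWSs=4 AAWWss=2 AAWwSS=4 AAWwSs=8 AAWwss=4 AAwwSS=2 AAwwSs=4 AAwwss=2 AaWWSS=2 AaWWSs=4 AaWWss=2 AaWwSS=4 AaWwSs=8 AaWwss=4 AawwSS=2 AawwSs=4 Aawwss=2
AawwSS hits 2/64; gcd=2; 2÷2/64÷2 = 1/32

P(AawwSS) = 1/32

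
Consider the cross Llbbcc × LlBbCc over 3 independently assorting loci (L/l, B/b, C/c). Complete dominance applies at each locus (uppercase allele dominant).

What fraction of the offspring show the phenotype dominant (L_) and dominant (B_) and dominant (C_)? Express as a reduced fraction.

P(L_ B_ C_) = 3/16

Llbbcc gametes: Lbc×4, lbc×4
LlBbCc gametes: LBC×1, LBc×1, LbC×1, Lbc×1, lBC×1, lBc×1, lbC×1, lbc×1
Llbbcc×LlBbCc grid (8·8=64): LLBbCc=4 LLBbcc=4 LLbbCc=4 LLbbcc=4 LlBbCc=8 LlBbcc=8 LlbbCc=8 Llbbcc=8 llBbCc=4 llBbcc=4 llbbCc=4 llbbcc=4
L_ B_ C_ hits 12/64; gcd=4; 12÷4/64÷4 = 3/16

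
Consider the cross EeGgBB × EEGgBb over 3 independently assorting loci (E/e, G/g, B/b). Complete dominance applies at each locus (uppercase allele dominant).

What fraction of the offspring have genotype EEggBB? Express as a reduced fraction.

EeGgBB gametes: EGB×2, EgB×2, eGB×2, egB×2
EEGgBb gametes: EGB×2, EGb×2, EgB×2, Egb×2
EeGgBB×EEGgBb grid (8·8=64): EEGGBB=4 EEGGBb=4 EEGgBB=8 EEGgBb=8 EEggBB=4 EEggBb=4 EeGGBB=4 EeGGBb=4 EeGgBB=8 EeGgBb=8 EeggBB=4 EeggBb=4
EEggBB hits 4/64; gcd=4; 4÷4/64÷4 = 1/16

P(EEggBB) = 1/16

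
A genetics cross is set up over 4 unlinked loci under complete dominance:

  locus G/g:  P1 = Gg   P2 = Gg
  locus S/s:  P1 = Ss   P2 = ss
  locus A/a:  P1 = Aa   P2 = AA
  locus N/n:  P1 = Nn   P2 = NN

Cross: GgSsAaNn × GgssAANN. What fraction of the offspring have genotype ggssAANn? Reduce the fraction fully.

P(ggssAANn) = 1/32

GgSsAaNn gametes: GSAN×1, GSAn×1, GSaN×1, GSan×1, GsAN×1, GsAn×1, GsaN×1, Gsan×1, gSAN×1, gSAn×1, gSaN×1, gSan×1, gsAN×1, gsAn×1, gsaN×1, gsan×1
GgssAANN gametes: GsAN×8, gsAN×8
GgSsAaNn×GgssAANN grid (16·16=256): GGSsAANN=8 GGSsAANn=8 GGSsAaNN=8 GGSsAaNn=8 GGssAANN=8 GGssAANn=8 GGssAaNN=8 GGssAaNn=8 GgSsAANN=16 GgSsAANn=16 GgSsAaNN=16 GgSsAaNn=16 GgssAANN=16 GgssAANn=16 GgssAaNN=16 GgssAaNn=16 ggSsAANN=8 ggSsAANn=8 ggSsAaNN=8 ggSsAaNn=8 ggssAANN=8 ggssAANn=8 ggssAaNN=8 ggssAaNn=8
ggssAANn hits 8/256; gcd=8; 8÷8/256÷8 = 1/32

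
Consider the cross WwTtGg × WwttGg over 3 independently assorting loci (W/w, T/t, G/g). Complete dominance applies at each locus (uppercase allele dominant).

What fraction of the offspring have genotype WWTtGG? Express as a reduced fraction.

WwTtGg gametes: WTG×1, WTg×1, WtG×1, Wtg×1, wTG×1, wTg×1, wtG×1, wtg×1
WwttGg gametes: WtG×2, Wtg×2, wtG×2, wtg×2
WwTtGg×WwttGg grid (8·8=64): WWTtGG=2 WWTtGg=4 WWTtgg=2 WWttGG=2 WWttGg=4 WWttgg=2 WwTtGG=4 WwTtGg=8 WwTtgg=4 WwttGG=4 WwttGg=8 Wwttgg=4 wwTtGG=2 wwTtGg=4 wwTtgg=2 wwttGG=2 wwttGg=4 wwttgg=2
WWTtGG hits 2/64; gcd=2; 2÷2/64÷2 = 1/32

P(WWTtGG) = 1/32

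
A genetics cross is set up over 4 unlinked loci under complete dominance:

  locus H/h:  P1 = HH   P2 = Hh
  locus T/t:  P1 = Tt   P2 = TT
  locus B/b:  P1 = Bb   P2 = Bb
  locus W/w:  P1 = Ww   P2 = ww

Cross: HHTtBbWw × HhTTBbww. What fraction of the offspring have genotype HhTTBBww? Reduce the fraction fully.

HHTtBbWw gametes: HTBW×2, HTBw×2, HTbW×2, HTbw×2, HtBW×2, HtBw×2, HtbW×2, Htbw×2
HhTTBbww gametes: HTBw×4, HTbw×4, hTBw×4, hTbw×4
HHTtBbWw×HhTTBbww grid (16·16=256): HHTTBBWw=8 HHTTBBww=8 HHTTBbWw=16 HHTTBbww=16 HHTTbbWw=8 HHTTbbww=8 HHTtBBWw=8 HHTtBBww=8 HHTtBbWw=16 HHTtBbww=16 HHTtbbWw=8 HHTtbbww=8 HhTTBBWw=8 HhTTBBww=8 HhTTBbWw=16 HhTTBbww=16 HhTTbbWw=8 HhTTbbww=8 HhTtBBWw=8 HhTtBBww=8 HhTtBbWw=16 HhTtBbww=16 HhTtbbWw=8 HhTtbbww=8
HhTTBBww hits 8/256; gcd=8; 8÷8/256÷8 = 1/32

P(HhTTBBww) = 1/32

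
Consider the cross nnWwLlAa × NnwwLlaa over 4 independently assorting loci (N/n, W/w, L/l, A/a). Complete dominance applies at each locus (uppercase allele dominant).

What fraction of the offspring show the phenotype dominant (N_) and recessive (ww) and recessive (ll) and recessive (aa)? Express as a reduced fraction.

nnWwLlAa gametes: nWLA×2, nWLa×2, nWlA×2, nWla×2, nwLA×2, nwLa×2, nwlA×2, nwla×2
NnwwLlaa gametes: NwLa×4, Nwla×4, nwLa×4, nwla×4
nnWwLlAa×NnwwLlaa grid (16·16=256): NnWwLLAa=8 NnWwLLaa=8 NnWwLlAa=16 NnWwLlaa=16 NnWwllAa=8 NnWwllaa=8 NnwwLLAa=8 NnwwLLaa=8 NnwwLlAa=16 NnwwLlaa=16 NnwwllAa=8 Nnwwllaa=8 nnWwLLAa=8 nnWwLLaa=8 nnWwLlAa=16 nnWwLlaa=16 nnWwllAa=8 nnWwllaa=8 nnwwLLAa=8 nnwwLLaa=8 nnwwLlAa=16 nnwwLlaa=16 nnwwllAa=8 nnwwllaa=8
N_ ww ll aa hits 8/256; gcd=8; 8÷8/256÷8 = 1/32

P(N_ ww ll aa) = 1/32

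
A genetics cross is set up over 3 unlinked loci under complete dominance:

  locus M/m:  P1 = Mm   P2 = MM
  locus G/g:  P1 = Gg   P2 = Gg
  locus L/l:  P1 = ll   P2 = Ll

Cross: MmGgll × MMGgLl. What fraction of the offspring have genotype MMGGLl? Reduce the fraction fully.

MmGgll gametes: MGl×2, Mgl×2, mGl×2, mgl×2
MMGgLl gametes: MGL×2, MGl×2, MgL×2, Mgl×2
MmGgll×MMGgLl grid (8·8=64): MMGGLl=4 MMGGll=4 MMGgLl=8 MMGgll=8 MMggLl=4 MMggll=4 MmGGLl=4 MmGGll=4 MmGgLl=8 MmGgll=8 MmggLl=4 Mmggll=4
MMGGLl hits 4/64; gcd=4; 4÷4/64÷4 = 1/16

P(MMGGLl) = 1/16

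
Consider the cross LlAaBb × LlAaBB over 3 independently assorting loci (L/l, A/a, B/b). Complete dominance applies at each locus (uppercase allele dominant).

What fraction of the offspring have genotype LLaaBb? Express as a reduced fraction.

P(LLaaBb) = 1/32

LlAaBb gametes: LAB×1, LAb×1, LaB×1, Lab×1, lAB×1, lAb×1, laB×1, lab×1
LlAaBB gametes: LAB×2, LaB×2, lAB×2, laB×2
LlAaBb×LlAaBB grid (8·8=64): LLAABB=2 LLAABb=2 LLAaBB=4 LLAaBb=4 LLaaBB=2 LLaaBb=2 LlAABB=4 LlAABb=4 LlAaBB=8 LlAaBb=8 LlaaBB=4 LlaaBb=4 llAABB=2 llAABb=2 llAaBB=4 llAaBb=4 llaaBB=2 llaaBb=2
LLaaBb hits 2/64; gcd=2; 2÷2/64÷2 = 1/32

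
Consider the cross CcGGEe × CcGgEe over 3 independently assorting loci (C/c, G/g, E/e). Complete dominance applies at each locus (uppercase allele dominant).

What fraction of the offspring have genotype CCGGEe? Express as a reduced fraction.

P(CCGGEe) = 1/16

CcGGEe gametes: CGE×2, CGe×2, cGE×2, cGe×2
CcGgEe gametes: CGE×1, CGe×1, CgE×1, Cge×1, cGE×1, cGe×1, cgE×1, cge×1
CcGGEe×CcGgEe grid (8·8=64): CCGGEE=2 CCGGEe=4 CCGGee=2 CCGgEE=2 CCGgEe=4 CCGgee=2 CcGGEE=4 CcGGEe=8 CcGGee=4 CcGgEE=4 CcGgEe=8 CcGgee=4 ccGGEE=2 ccGGEe=4 ccGGee=2 ccGgEE=2 ccGgEe=4 ccGgee=2
CCGGEe hits 4/64; gcd=4; 4÷4/64÷4 = 1/16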